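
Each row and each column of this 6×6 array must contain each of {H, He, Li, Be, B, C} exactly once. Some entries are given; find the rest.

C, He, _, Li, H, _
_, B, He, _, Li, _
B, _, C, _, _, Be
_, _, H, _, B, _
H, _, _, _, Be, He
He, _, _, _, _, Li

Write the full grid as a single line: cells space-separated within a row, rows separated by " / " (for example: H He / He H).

Cell (r1,c6): row 1 has {H,He,Li,C}; column 6 has {He,Li,Be} → B.
Cell (r2,c1): row 2 has {He,Li,B}; column 1 has {H,He,B,C} → Be.
Cell (r3,c5): row 3 has {Be,B,C}; column 5 has {H,Li,Be,B} → He.
Cell (r4,c1): row 4 has {H,B}; column 1 has {H,He,Be,B,C} → Li.
Cell (r4,c6): row 4 has {H,Li,B}; column 6 has {He,Li,Be,B} → C.
Cell (r6,c5): row 6 has {He,Li}; column 5 has {H,He,Li,Be,B} → C.
Cell (r1,c3): row 1 has {H,He,Li,B,C}; column 3 has {H,He,C} → Be.
Cell (r2,c6): row 2 has {He,Li,Be,B}; column 6 has {He,Li,Be,B,C} → H.
Cell (r3,c4): row 3 has {He,Be,B,C}; column 4 has {Li} → H.
Cell (r4,c2): row 4 has {H,Li,B,C}; column 2 has {He,B} → Be.
Cell (r4,c4): row 4 has {H,Li,Be,B,C}; column 4 has {H,Li} → He.
Cell (r6,c2): row 6 has {He,Li,C}; column 2 has {He,Be,B} → H.
Cell (r6,c3): row 6 has {H,He,Li,C}; column 3 has {H,He,Be,C} → B.
Cell (r6,c4): row 6 has {H,He,Li,B,C}; column 4 has {H,He,Li} → Be.
Cell (r2,c4): row 2 has {H,He,Li,Be,B}; column 4 has {H,He,Li,Be} → C.
Cell (r3,c2): row 3 has {H,He,Be,B,C}; column 2 has {H,He,Be,B} → Li.
Cell (r5,c2): row 5 has {H,He,Be}; column 2 has {H,He,Li,Be,B} → C.
Cell (r5,c3): row 5 has {H,He,Be,C}; column 3 has {H,He,Be,B,C} → Li.
Cell (r5,c4): row 5 has {H,He,Li,Be,C}; column 4 has {H,He,Li,Be,C} → B.

C He Be Li H B / Be B He C Li H / B Li C H He Be / Li Be H He B C / H C Li B Be He / He H B Be C Li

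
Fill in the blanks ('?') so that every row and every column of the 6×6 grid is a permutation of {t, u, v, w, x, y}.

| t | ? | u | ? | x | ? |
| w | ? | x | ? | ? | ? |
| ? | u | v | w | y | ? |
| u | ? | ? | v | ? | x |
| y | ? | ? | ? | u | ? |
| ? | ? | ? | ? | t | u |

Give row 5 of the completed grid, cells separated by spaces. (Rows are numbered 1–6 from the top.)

y x w t u v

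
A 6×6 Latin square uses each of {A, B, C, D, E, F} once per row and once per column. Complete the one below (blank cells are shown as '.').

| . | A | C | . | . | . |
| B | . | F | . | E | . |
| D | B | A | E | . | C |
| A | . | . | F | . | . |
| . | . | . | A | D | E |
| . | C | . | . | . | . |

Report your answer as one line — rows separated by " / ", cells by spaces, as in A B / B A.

E A C D B F / B D F C E A / D B A E F C / A E D F C B / C F B A D E / F C E B A D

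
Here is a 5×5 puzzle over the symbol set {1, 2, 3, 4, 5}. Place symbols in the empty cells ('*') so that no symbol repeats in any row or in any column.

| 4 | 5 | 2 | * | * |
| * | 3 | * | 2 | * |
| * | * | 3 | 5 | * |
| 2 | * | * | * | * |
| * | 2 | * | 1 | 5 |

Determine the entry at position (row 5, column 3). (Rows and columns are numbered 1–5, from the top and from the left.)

4

(r1,c4) = 3
(r1,c5) = 1
(r2,c5) = 4
(r3,c1) = 1
(r3,c2) = 4
(r3,c5) = 2
(r4,c2) = 1
(r4,c4) = 4
(r4,c5) = 3
(r5,c1) = 3
(r5,c3) = 4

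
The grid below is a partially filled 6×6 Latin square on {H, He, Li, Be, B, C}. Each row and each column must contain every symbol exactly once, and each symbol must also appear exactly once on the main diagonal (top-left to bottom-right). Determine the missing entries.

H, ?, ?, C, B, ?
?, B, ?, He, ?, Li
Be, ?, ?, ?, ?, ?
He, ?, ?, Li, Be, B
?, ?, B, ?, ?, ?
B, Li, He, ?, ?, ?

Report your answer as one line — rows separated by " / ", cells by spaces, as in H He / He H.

H Be Li C B He / C B Be He H Li / Be He C B Li H / He C H Li Be B / Li H B Be He C / B Li He H C Be

(r2,c1) = C
(r2,c5) = H
(r3,c3) = C
(r4,c3) = H
(r5,c1) = Li
(r5,c5) = He
(r6,c5) = C
(r6,c6) = Be
(r1,c6) = He
(r2,c3) = Be
(r3,c5) = Li
(r3,c6) = H
(r4,c2) = C
(r5,c6) = C
(r6,c4) = H
(r1,c2) = Be
(r1,c3) = Li
(r3,c2) = He
(r3,c4) = B
(r5,c2) = H
(r5,c4) = Be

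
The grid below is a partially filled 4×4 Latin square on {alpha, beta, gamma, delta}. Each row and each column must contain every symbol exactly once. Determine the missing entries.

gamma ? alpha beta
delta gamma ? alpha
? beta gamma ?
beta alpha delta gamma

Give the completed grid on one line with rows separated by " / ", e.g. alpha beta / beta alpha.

gamma delta alpha beta / delta gamma beta alpha / alpha beta gamma delta / beta alpha delta gamma

(r1,c2) = delta
(r2,c3) = beta
(r3,c1) = alpha
(r3,c4) = delta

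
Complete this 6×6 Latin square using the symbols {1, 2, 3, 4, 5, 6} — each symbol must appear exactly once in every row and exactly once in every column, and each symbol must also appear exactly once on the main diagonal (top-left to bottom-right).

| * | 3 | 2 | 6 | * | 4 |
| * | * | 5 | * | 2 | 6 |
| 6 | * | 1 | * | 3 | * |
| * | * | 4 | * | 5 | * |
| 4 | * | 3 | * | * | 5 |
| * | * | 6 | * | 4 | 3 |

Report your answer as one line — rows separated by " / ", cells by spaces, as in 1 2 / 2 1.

(r1,c1) = 5
(r1,c5) = 1
(r2,c2) = 4
(r3,c6) = 2
(r4,c4) = 2
(r4,c6) = 1
(r5,c4) = 1
(r5,c5) = 6
(r6,c4) = 5
(r2,c4) = 3
(r3,c2) = 5
(r3,c4) = 4
(r4,c1) = 3
(r4,c2) = 6
(r5,c2) = 2
(r6,c2) = 1
(r2,c1) = 1
(r6,c1) = 2

5 3 2 6 1 4 / 1 4 5 3 2 6 / 6 5 1 4 3 2 / 3 6 4 2 5 1 / 4 2 3 1 6 5 / 2 1 6 5 4 3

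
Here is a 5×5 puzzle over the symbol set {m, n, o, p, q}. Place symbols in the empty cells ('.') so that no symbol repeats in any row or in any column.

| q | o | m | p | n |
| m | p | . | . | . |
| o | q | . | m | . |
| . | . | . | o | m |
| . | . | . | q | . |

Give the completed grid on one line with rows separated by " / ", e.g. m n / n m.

q o m p n / m p o n q / o q n m p / p n q o m / n m p q o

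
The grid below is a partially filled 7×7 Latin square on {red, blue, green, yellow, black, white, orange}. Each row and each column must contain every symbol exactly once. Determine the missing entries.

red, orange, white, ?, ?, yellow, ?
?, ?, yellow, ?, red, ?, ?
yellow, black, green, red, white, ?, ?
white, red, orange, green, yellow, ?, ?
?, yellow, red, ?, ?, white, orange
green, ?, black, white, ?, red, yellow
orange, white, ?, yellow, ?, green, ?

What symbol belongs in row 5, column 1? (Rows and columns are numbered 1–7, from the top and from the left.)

black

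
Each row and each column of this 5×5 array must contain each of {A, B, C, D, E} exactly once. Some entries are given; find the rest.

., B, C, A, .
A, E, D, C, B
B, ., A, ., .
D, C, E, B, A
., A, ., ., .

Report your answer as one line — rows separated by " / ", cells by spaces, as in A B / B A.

E B C A D / A E D C B / B D A E C / D C E B A / C A B D E

(r1,c1) = E
(r1,c5) = D
(r3,c2) = D
(r3,c4) = E
(r3,c5) = C
(r5,c1) = C
(r5,c3) = B
(r5,c4) = D
(r5,c5) = E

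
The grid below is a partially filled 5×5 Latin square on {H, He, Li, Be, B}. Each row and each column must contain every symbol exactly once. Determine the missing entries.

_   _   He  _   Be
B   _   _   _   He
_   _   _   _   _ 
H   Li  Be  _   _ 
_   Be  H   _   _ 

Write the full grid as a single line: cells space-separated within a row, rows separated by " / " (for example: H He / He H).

Li B He H Be / B H Li Be He / Be He B Li H / H Li Be He B / He Be H B Li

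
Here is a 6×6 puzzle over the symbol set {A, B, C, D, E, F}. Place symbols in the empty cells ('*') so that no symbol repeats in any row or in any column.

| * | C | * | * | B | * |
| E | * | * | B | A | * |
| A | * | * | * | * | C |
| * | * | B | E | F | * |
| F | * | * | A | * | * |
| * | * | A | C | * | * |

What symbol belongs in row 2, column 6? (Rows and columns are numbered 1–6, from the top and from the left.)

F

(r1,c1) = D
(r1,c4) = F
(r3,c4) = D
(r3,c5) = E
(r4,c1) = C
(r6,c1) = B
(r6,c5) = D
(r1,c3) = E
(r1,c6) = A
(r3,c3) = F
(r4,c6) = D
(r5,c5) = C
(r2,c6) = F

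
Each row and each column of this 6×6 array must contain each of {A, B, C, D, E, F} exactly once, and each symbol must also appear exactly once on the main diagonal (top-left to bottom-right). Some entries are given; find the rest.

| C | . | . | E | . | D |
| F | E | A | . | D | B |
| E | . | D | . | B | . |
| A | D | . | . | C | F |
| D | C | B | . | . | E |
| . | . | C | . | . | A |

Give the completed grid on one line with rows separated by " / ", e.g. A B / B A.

C B F E A D / F E A C D B / E A D F B C / A D E B C F / D C B A F E / B F C D E A

(r1,c3) = F
(r1,c5) = A
(r2,c4) = C
(r3,c6) = C
(r4,c3) = E
(r4,c4) = B
(r5,c5) = F
(r6,c1) = B
(r6,c2) = F
(r6,c4) = D
(r6,c5) = E
(r1,c2) = B
(r3,c2) = A
(r3,c4) = F
(r5,c4) = A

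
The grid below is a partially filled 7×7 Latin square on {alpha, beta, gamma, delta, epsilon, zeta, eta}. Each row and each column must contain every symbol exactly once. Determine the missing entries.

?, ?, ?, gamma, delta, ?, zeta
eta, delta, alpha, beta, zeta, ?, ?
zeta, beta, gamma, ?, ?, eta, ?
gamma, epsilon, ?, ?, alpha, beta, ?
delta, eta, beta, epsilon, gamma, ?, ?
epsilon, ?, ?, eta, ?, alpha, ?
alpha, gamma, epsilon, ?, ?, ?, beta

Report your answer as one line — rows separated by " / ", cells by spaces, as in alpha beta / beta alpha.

beta alpha eta gamma delta epsilon zeta / eta delta alpha beta zeta gamma epsilon / zeta beta gamma alpha epsilon eta delta / gamma epsilon zeta delta alpha beta eta / delta eta beta epsilon gamma zeta alpha / epsilon zeta delta eta beta alpha gamma / alpha gamma epsilon zeta eta delta beta

row 1 has {gamma,delta,zeta}; column 1 has {alpha,gamma,delta,epsilon,zeta,eta} — only beta is left for (r1,c1).
row 1 has {beta,gamma,delta,zeta}; column 2 has {beta,gamma,delta,epsilon,eta} — only alpha is left for (r1,c2).
row 1 has {alpha,beta,gamma,delta,zeta}; column 3 has {alpha,beta,gamma,epsilon} — only eta is left for (r1,c3).
row 1 has {alpha,beta,gamma,delta,zeta,eta}; column 6 has {alpha,beta,eta} — only epsilon is left for (r1,c6).
row 2 has {alpha,beta,delta,zeta,eta}; column 6 has {alpha,beta,epsilon,eta} — only gamma is left for (r2,c6).
row 2 has {alpha,beta,gamma,delta,zeta,eta}; column 7 has {beta,zeta} — only epsilon is left for (r2,c7).
row 3 has {beta,gamma,zeta,eta}; column 5 has {alpha,gamma,delta,zeta} — only epsilon is left for (r3,c5).
row 5 has {beta,gamma,delta,epsilon,eta}; column 6 has {alpha,beta,gamma,epsilon,eta} — only zeta is left for (r5,c6).
row 5 has {beta,gamma,delta,epsilon,zeta,eta}; column 7 has {beta,epsilon,zeta} — only alpha is left for (r5,c7).
row 6 has {alpha,epsilon,eta}; column 2 has {alpha,beta,gamma,delta,epsilon,eta} — only zeta is left for (r6,c2).
row 6 has {alpha,epsilon,zeta,eta}; column 3 has {alpha,beta,gamma,epsilon,eta} — only delta is left for (r6,c3).
row 6 has {alpha,delta,epsilon,zeta,eta}; column 5 has {alpha,gamma,delta,epsilon,zeta} — only beta is left for (r6,c5).
row 6 has {alpha,beta,delta,epsilon,zeta,eta}; column 7 has {alpha,beta,epsilon,zeta} — only gamma is left for (r6,c7).
row 7 has {alpha,beta,gamma,epsilon}; column 5 has {alpha,beta,gamma,delta,epsilon,zeta} — only eta is left for (r7,c5).
row 7 has {alpha,beta,gamma,epsilon,eta}; column 6 has {alpha,beta,gamma,epsilon,zeta,eta} — only delta is left for (r7,c6).
row 3 has {beta,gamma,epsilon,zeta,eta}; column 7 has {alpha,beta,gamma,epsilon,zeta} — only delta is left for (r3,c7).
row 4 has {alpha,beta,gamma,epsilon}; column 3 has {alpha,beta,gamma,delta,epsilon,eta} — only zeta is left for (r4,c3).
row 4 has {alpha,beta,gamma,epsilon,zeta}; column 4 has {beta,gamma,epsilon,eta} — only delta is left for (r4,c4).
row 4 has {alpha,beta,gamma,delta,epsilon,zeta}; column 7 has {alpha,beta,gamma,delta,epsilon,zeta} — only eta is left for (r4,c7).
row 7 has {alpha,beta,gamma,delta,epsilon,eta}; column 4 has {beta,gamma,delta,epsilon,eta} — only zeta is left for (r7,c4).
row 3 has {beta,gamma,delta,epsilon,zeta,eta}; column 4 has {beta,gamma,delta,epsilon,zeta,eta} — only alpha is left for (r3,c4).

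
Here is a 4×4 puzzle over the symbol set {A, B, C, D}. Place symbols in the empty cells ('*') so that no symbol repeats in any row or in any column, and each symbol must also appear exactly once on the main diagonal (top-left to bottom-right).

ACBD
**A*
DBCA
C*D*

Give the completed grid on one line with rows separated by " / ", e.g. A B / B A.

A C B D / B D A C / D B C A / C A D B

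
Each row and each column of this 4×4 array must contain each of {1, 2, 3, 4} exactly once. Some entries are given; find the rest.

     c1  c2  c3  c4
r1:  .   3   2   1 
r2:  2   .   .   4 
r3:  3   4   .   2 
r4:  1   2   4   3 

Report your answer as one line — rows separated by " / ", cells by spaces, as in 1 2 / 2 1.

4 3 2 1 / 2 1 3 4 / 3 4 1 2 / 1 2 4 3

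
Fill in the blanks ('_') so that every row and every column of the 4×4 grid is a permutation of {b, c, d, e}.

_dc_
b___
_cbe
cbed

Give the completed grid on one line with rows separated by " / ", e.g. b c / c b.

e d c b / b e d c / d c b e / c b e d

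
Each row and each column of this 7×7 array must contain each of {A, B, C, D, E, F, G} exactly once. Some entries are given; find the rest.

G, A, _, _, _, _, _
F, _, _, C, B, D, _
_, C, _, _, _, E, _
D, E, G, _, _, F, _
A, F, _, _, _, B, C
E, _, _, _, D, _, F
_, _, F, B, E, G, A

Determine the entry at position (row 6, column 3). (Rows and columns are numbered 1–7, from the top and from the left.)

(r1,c6): row 1 has {A,G}; column 6 has {B,D,E,F,G}, so it must be C.
(r2,c2): row 2 has {B,C,D,F}; column 2 has {A,C,E,F}, so it must be G.
(r2,c7): row 2 has {B,C,D,F,G}; column 7 has {A,C,F}, so it must be E.
(r3,c1): row 3 has {C,E}; column 1 has {A,D,E,F,G}, so it must be B.
(r4,c4): row 4 has {D,E,F,G}; column 4 has {B,C}, so it must be A.
(r4,c5): row 4 has {A,D,E,F,G}; column 5 has {B,D,E}, so it must be C.
(r4,c7): row 4 has {A,C,D,E,F,G}; column 7 has {A,C,E,F}, so it must be B.
(r5,c5): row 5 has {A,B,C,F}; column 5 has {B,C,D,E}, so it must be G.
(r6,c2): row 6 has {D,E,F}; column 2 has {A,C,E,F,G}, so it must be B.
(r6,c4): row 6 has {B,D,E,F}; column 4 has {A,B,C}, so it must be G.
(r6,c6): row 6 has {B,D,E,F,G}; column 6 has {B,C,D,E,F,G}, so it must be A.
(r7,c1): row 7 has {A,B,E,F,G}; column 1 has {A,B,D,E,F,G}, so it must be C.
(r7,c2): row 7 has {A,B,C,E,F,G}; column 2 has {A,B,C,E,F,G}, so it must be D.
(r1,c5): row 1 has {A,C,G}; column 5 has {B,C,D,E,G}, so it must be F.
(r1,c7): row 1 has {A,C,F,G}; column 7 has {A,B,C,E,F}, so it must be D.
(r2,c3): row 2 has {B,C,D,E,F,G}; column 3 has {F,G}, so it must be A.
(r3,c3): row 3 has {B,C,E}; column 3 has {A,F,G}, so it must be D.
(r3,c4): row 3 has {B,C,D,E}; column 4 has {A,B,C,G}, so it must be F.
(r3,c5): row 3 has {B,C,D,E,F}; column 5 has {B,C,D,E,F,G}, so it must be A.
(r3,c7): row 3 has {A,B,C,D,E,F}; column 7 has {A,B,C,D,E,F}, so it must be G.
(r5,c3): row 5 has {A,B,C,F,G}; column 3 has {A,D,F,G}, so it must be E.
(r5,c4): row 5 has {A,B,C,E,F,G}; column 4 has {A,B,C,F,G}, so it must be D.
(r6,c3): row 6 has {A,B,D,E,F,G}; column 3 has {A,D,E,F,G}, so it must be C.

C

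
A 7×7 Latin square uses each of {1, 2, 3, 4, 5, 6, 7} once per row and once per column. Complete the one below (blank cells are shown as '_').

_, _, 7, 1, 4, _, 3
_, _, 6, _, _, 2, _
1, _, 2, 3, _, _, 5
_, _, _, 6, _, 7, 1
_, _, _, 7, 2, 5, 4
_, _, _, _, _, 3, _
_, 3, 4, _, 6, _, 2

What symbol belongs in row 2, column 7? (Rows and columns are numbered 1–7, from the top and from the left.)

(r1,c6) = 6
(r2,c7) = 7

7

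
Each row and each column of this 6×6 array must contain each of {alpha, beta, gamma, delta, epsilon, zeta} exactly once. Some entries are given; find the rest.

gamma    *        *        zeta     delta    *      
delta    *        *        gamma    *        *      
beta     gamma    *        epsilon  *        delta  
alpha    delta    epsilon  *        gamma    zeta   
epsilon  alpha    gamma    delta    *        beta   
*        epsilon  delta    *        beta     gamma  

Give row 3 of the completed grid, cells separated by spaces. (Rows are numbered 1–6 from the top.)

beta gamma zeta epsilon alpha delta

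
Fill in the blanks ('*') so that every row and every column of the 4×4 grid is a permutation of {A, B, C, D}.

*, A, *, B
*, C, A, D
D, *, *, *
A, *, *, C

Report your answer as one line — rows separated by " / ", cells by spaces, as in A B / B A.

(r1,c1) = C
(r1,c3) = D
(r2,c1) = B
(r3,c2) = B
(r3,c3) = C
(r3,c4) = A
(r4,c2) = D
(r4,c3) = B

C A D B / B C A D / D B C A / A D B C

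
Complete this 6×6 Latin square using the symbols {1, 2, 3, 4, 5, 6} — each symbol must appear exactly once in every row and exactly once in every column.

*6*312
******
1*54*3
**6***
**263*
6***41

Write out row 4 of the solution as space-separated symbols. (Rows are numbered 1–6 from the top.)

2 3 6 1 5 4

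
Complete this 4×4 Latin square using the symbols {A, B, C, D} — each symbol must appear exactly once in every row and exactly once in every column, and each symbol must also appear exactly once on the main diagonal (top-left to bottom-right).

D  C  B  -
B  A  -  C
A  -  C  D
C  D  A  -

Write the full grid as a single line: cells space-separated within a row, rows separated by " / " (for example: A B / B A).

row 1 has {B,C,D}; column 4 has {C,D} — only A is left for (r1,c4).
row 2 has {A,B,C}; column 3 has {A,B,C} — only D is left for (r2,c3).
row 3 has {A,C,D}; column 2 has {A,C,D} — only B is left for (r3,c2).
row 4 has {A,C,D}; column 4 has {A,C,D}; the diagonal has {A,C,D} — only B is left for (r4,c4).

D C B A / B A D C / A B C D / C D A B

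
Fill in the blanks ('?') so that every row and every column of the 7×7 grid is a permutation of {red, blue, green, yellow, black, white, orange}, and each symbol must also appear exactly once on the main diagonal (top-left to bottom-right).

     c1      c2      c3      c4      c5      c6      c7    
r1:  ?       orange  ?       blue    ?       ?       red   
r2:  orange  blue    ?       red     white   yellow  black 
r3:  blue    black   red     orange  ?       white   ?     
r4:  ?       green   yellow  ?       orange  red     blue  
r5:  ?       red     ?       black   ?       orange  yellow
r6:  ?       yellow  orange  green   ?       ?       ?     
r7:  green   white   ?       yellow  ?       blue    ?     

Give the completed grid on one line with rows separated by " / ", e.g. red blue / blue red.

yellow orange white blue black green red / orange blue green red white yellow black / blue black red orange yellow white green / black green yellow white orange red blue / white red blue black green orange yellow / red yellow orange green blue black white / green white black yellow red blue orange

(r2,c3) = green
(r3,c7) = green
(r4,c4) = white
(r5,c1) = white
(r5,c3) = blue
(r5,c5) = green
(r6,c6) = black
(r6,c7) = white
(r7,c3) = black
(r7,c5) = red
(r7,c7) = orange
(r1,c1) = yellow
(r1,c3) = white
(r1,c5) = black
(r1,c6) = green
(r3,c5) = yellow
(r4,c1) = black
(r6,c1) = red
(r6,c5) = blue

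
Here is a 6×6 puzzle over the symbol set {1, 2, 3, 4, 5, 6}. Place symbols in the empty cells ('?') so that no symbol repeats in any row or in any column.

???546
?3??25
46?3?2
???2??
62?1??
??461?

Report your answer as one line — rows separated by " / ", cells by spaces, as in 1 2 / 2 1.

3 1 2 5 4 6 / 1 3 6 4 2 5 / 4 6 1 3 5 2 / 5 4 3 2 6 1 / 6 2 5 1 3 4 / 2 5 4 6 1 3

Cell (r1,c2): row 1 has {4,5,6}; column 2 has {2,3,6} → 1.
Cell (r2,c1): row 2 has {2,3,5}; column 1 has {4,6} → 1.
Cell (r2,c3): row 2 has {1,2,3,5}; column 3 has {4} → 6.
Cell (r2,c4): row 2 has {1,2,3,5,6}; column 4 has {1,2,3,5,6} → 4.
Cell (r3,c5): row 3 has {2,3,4,6}; column 5 has {1,2,4} → 5.
Cell (r5,c5): row 5 has {1,2,6}; column 5 has {1,2,4,5} → 3.
Cell (r5,c6): row 5 has {1,2,3,6}; column 6 has {2,5,6} → 4.
Cell (r6,c2): row 6 has {1,4,6}; column 2 has {1,2,3,6} → 5.
Cell (r6,c6): row 6 has {1,4,5,6}; column 6 has {2,4,5,6} → 3.
Cell (r3,c3): row 3 has {2,3,4,5,6}; column 3 has {4,6} → 1.
Cell (r4,c2): row 4 has {2}; column 2 has {1,2,3,5,6} → 4.
Cell (r4,c5): row 4 has {2,4}; column 5 has {1,2,3,4,5} → 6.
Cell (r4,c6): row 4 has {2,4,6}; column 6 has {2,3,4,5,6} → 1.
Cell (r5,c3): row 5 has {1,2,3,4,6}; column 3 has {1,4,6} → 5.
Cell (r6,c1): row 6 has {1,3,4,5,6}; column 1 has {1,4,6} → 2.
Cell (r1,c1): row 1 has {1,4,5,6}; column 1 has {1,2,4,6} → 3.
Cell (r1,c3): row 1 has {1,3,4,5,6}; column 3 has {1,4,5,6} → 2.
Cell (r4,c1): row 4 has {1,2,4,6}; column 1 has {1,2,3,4,6} → 5.
Cell (r4,c3): row 4 has {1,2,4,5,6}; column 3 has {1,2,4,5,6} → 3.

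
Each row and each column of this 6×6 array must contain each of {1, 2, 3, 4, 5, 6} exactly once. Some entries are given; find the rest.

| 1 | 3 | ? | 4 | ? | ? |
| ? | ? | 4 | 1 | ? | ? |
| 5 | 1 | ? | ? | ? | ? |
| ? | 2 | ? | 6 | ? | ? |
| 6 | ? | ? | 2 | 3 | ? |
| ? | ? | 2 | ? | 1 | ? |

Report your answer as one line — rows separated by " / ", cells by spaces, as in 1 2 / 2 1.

1 3 5 4 2 6 / 2 5 4 1 6 3 / 5 1 6 3 4 2 / 4 2 3 6 5 1 / 6 4 1 2 3 5 / 3 6 2 5 1 4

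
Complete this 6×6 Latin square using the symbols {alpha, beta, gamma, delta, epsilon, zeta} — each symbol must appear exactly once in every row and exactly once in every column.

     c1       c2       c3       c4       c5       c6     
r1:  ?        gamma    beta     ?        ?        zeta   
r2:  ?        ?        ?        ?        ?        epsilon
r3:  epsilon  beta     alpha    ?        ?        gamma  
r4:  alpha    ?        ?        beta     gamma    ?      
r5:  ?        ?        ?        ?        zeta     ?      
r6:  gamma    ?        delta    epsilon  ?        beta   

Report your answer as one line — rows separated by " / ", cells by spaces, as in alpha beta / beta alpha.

delta gamma beta alpha epsilon zeta / zeta alpha gamma delta beta epsilon / epsilon beta alpha zeta delta gamma / alpha epsilon zeta beta gamma delta / beta delta epsilon gamma zeta alpha / gamma zeta delta epsilon alpha beta

(r1,c1) = delta
(r1,c4) = alpha
(r1,c5) = epsilon
(r3,c5) = delta
(r4,c6) = delta
(r5,c1) = beta
(r5,c6) = alpha
(r6,c5) = alpha
(r2,c1) = zeta
(r2,c3) = gamma
(r2,c4) = delta
(r2,c5) = beta
(r3,c4) = zeta
(r5,c3) = epsilon
(r5,c4) = gamma
(r6,c2) = zeta
(r2,c2) = alpha
(r4,c2) = epsilon
(r4,c3) = zeta
(r5,c2) = delta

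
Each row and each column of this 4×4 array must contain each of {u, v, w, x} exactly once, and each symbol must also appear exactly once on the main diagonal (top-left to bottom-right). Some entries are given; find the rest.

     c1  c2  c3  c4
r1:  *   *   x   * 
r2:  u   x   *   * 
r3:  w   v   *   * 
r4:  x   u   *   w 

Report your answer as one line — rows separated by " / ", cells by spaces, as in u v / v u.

v w x u / u x w v / w v u x / x u v w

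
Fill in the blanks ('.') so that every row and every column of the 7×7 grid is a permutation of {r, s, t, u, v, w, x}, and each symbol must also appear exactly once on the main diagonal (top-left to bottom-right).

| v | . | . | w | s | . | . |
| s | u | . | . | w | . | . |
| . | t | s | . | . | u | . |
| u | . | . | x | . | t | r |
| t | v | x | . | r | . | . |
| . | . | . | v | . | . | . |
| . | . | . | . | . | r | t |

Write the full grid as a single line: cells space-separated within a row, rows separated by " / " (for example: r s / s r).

v r t w s x u / s u r t w v x / w t s r x u v / u s w x v t r / t v x u r s w / r x u v t w s / x w v s u r t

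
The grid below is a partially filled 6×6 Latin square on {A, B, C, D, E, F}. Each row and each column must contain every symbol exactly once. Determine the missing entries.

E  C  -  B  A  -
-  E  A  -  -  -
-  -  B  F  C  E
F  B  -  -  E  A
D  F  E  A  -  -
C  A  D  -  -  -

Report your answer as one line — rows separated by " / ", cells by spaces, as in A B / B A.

E C F B A D / B E A C D F / A D B F C E / F B C D E A / D F E A B C / C A D E F B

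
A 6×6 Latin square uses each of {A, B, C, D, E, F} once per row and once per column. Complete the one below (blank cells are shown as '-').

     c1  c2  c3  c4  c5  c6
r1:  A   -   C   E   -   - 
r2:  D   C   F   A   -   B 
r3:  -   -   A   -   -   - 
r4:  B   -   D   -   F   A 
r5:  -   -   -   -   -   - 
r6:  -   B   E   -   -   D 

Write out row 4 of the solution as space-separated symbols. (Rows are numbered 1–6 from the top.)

(r1,c6) = F
(r2,c5) = E
(r4,c2) = E
(r4,c4) = C

B E D C F A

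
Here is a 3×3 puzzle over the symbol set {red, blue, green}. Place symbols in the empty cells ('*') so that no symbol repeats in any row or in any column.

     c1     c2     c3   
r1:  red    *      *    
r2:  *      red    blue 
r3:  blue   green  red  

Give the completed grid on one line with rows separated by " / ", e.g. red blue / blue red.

row 1 has {red}; column 2 has {red,green} — only blue is left for (r1,c2).
row 1 has {red,blue}; column 3 has {red,blue} — only green is left for (r1,c3).
row 2 has {red,blue}; column 1 has {red,blue} — only green is left for (r2,c1).

red blue green / green red blue / blue green red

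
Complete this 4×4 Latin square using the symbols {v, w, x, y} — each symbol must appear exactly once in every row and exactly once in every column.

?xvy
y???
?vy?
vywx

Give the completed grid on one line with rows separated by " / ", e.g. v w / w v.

w x v y / y w x v / x v y w / v y w x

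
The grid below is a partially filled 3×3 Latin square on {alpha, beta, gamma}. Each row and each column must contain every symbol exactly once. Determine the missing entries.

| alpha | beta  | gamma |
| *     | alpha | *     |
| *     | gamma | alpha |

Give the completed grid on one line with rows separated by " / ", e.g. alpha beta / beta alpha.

row 2 has {alpha}; column 3 has {alpha,gamma} — only beta is left for (r2,c3).
row 3 has {alpha,gamma}; column 1 has {alpha} — only beta is left for (r3,c1).
row 2 has {alpha,beta}; column 1 has {alpha,beta} — only gamma is left for (r2,c1).

alpha beta gamma / gamma alpha beta / beta gamma alpha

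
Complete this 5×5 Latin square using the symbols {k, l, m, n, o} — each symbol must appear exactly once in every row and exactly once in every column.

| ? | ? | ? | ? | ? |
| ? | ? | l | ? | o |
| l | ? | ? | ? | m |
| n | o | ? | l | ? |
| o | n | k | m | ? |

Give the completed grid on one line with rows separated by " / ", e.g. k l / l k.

m l o k n / k m l n o / l k n o m / n o m l k / o n k m l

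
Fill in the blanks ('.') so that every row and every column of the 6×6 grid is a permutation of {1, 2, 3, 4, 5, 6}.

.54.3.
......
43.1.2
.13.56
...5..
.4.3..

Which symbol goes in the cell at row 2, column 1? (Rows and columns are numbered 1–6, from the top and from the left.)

5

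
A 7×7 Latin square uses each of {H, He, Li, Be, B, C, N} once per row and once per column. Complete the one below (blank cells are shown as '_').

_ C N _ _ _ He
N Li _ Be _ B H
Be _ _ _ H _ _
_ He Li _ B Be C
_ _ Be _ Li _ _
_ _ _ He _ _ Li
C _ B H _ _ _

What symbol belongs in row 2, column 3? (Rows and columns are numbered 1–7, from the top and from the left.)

(r1,c5) = Be
(r4,c1) = H
(r4,c4) = N
(r6,c1) = B
(r1,c1) = Li
(r1,c4) = B
(r1,c6) = H
(r5,c1) = He
(r5,c4) = C
(r5,c6) = N
(r5,c7) = B
(r6,c6) = C
(r3,c4) = Li
(r3,c6) = He
(r3,c7) = N
(r5,c2) = H
(r6,c3) = H
(r6,c5) = N
(r7,c5) = He
(r7,c6) = Li
(r7,c7) = Be
(r2,c5) = C
(r3,c2) = B
(r3,c3) = C
(r6,c2) = Be
(r7,c2) = N
(r2,c3) = He

He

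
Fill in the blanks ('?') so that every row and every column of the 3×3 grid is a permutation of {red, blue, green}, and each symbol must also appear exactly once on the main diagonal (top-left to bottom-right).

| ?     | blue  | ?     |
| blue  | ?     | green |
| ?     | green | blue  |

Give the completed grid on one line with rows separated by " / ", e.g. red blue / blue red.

Cell (r1,c3): row 1 has {blue}; column 3 has {blue,green} → red.
Cell (r2,c2): row 2 has {blue,green}; column 2 has {blue,green}; the diagonal has {blue} → red.
Cell (r3,c1): row 3 has {blue,green}; column 1 has {blue} → red.
Cell (r1,c1): row 1 has {red,blue}; column 1 has {red,blue}; the diagonal has {red,blue} → green.

green blue red / blue red green / red green blue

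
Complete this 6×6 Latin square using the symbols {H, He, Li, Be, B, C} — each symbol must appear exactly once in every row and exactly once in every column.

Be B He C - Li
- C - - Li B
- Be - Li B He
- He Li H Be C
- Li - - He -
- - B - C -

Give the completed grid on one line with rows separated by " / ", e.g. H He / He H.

At row 1, column 5: row 1 has {He,Li,Be,B,C}; column 5 has {He,Li,Be,B,C}; that leaves H.
At row 4, column 1: row 4 has {H,He,Li,Be,C}; column 1 has {Be}; that leaves B.
At row 6, column 2: row 6 has {B,C}; column 2 has {He,Li,Be,B,C}; that leaves H.
At row 6, column 6: row 6 has {H,B,C}; column 6 has {He,Li,B,C}; that leaves Be.
At row 5, column 6: row 5 has {He,Li}; column 6 has {He,Li,Be,B,C}; that leaves H.
At row 6, column 4: row 6 has {H,Be,B,C}; column 4 has {H,Li,C}; that leaves He.
At row 2, column 4: row 2 has {Li,B,C}; column 4 has {H,He,Li,C}; that leaves Be.
At row 5, column 1: row 5 has {H,He,Li}; column 1 has {Be,B}; that leaves C.
At row 5, column 3: row 5 has {H,He,Li,C}; column 3 has {He,Li,B}; that leaves Be.
At row 5, column 4: row 5 has {H,He,Li,Be,C}; column 4 has {H,He,Li,Be,C}; that leaves B.
At row 6, column 1: row 6 has {H,He,Be,B,C}; column 1 has {Be,B,C}; that leaves Li.
At row 2, column 3: row 2 has {Li,Be,B,C}; column 3 has {He,Li,Be,B}; that leaves H.
At row 3, column 1: row 3 has {He,Li,Be,B}; column 1 has {Li,Be,B,C}; that leaves H.
At row 3, column 3: row 3 has {H,He,Li,Be,B}; column 3 has {H,He,Li,Be,B}; that leaves C.
At row 2, column 1: row 2 has {H,Li,Be,B,C}; column 1 has {H,Li,Be,B,C}; that leaves He.

Be B He C H Li / He C H Be Li B / H Be C Li B He / B He Li H Be C / C Li Be B He H / Li H B He C Be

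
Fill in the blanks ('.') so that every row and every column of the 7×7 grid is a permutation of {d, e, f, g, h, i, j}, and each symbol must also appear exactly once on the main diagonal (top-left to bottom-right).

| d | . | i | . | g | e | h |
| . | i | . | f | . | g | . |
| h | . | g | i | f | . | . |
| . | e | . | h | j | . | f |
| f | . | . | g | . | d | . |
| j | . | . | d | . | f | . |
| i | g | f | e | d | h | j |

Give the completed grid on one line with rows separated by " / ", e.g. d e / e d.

d f i j g e h / e i j f h g d / h d g i f j e / g e d h j i f / f j h g e d i / j h e d i f g / i g f e d h j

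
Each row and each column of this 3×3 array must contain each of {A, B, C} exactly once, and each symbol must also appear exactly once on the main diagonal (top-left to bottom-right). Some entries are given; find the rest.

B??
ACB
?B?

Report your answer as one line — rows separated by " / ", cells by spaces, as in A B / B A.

(r1,c2) = A
(r1,c3) = C
(r3,c1) = C
(r3,c3) = A

B A C / A C B / C B A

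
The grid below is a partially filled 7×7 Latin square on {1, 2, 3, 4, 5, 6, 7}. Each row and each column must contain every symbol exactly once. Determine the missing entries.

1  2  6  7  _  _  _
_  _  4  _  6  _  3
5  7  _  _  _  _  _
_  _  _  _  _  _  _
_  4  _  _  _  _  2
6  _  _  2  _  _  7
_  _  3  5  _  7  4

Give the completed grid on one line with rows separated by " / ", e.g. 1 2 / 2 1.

1 2 6 7 4 3 5 / 7 5 4 1 6 2 3 / 5 7 2 4 3 6 1 / 4 1 7 3 2 5 6 / 3 4 5 6 7 1 2 / 6 3 1 2 5 4 7 / 2 6 3 5 1 7 4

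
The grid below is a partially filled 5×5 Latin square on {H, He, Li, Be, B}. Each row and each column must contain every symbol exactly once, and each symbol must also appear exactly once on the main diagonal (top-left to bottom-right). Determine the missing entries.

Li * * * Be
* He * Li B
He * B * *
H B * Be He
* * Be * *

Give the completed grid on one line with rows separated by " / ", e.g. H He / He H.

Li H He B Be / Be He H Li B / He Be B H Li / H B Li Be He / B Li Be He H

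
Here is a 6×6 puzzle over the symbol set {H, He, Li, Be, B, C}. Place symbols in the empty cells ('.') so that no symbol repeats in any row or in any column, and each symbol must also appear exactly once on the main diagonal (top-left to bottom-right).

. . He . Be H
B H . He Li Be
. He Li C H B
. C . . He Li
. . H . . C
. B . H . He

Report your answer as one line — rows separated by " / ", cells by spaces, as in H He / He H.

C Li He B Be H / B H C He Li Be / Be He Li C H B / H C B Be He Li / He Be H Li B C / Li B Be H C He

Cell (r1,c1): row 1 has {H,He,Be}; column 1 has {B}; the diagonal has {H,He,Li} → C.
Cell (r1,c2): row 1 has {H,He,Be,C}; column 2 has {H,He,B,C} → Li.
Cell (r1,c4): row 1 has {H,He,Li,Be,C}; column 4 has {H,He,C} → B.
Cell (r2,c3): row 2 has {H,He,Li,Be,B}; column 3 has {H,He,Li} → C.
Cell (r3,c1): row 3 has {H,He,Li,B,C}; column 1 has {B,C} → Be.
Cell (r4,c1): row 4 has {He,Li,C}; column 1 has {Be,B,C} → H.
Cell (r4,c4): row 4 has {H,He,Li,C}; column 4 has {H,He,B,C}; the diagonal has {H,He,Li,C} → Be.
Cell (r5,c2): row 5 has {H,C}; column 2 has {H,He,Li,B,C} → Be.
Cell (r5,c4): row 5 has {H,Be,C}; column 4 has {H,He,Be,B,C} → Li.
Cell (r5,c5): row 5 has {H,Li,Be,C}; column 5 has {H,He,Li,Be}; the diagonal has {H,He,Li,Be,C} → B.
Cell (r6,c1): row 6 has {H,He,B}; column 1 has {H,Be,B,C} → Li.
Cell (r6,c3): row 6 has {H,He,Li,B}; column 3 has {H,He,Li,C} → Be.
Cell (r6,c5): row 6 has {H,He,Li,Be,B}; column 5 has {H,He,Li,Be,B} → C.
Cell (r4,c3): row 4 has {H,He,Li,Be,C}; column 3 has {H,He,Li,Be,C} → B.
Cell (r5,c1): row 5 has {H,Li,Be,B,C}; column 1 has {H,Li,Be,B,C} → He.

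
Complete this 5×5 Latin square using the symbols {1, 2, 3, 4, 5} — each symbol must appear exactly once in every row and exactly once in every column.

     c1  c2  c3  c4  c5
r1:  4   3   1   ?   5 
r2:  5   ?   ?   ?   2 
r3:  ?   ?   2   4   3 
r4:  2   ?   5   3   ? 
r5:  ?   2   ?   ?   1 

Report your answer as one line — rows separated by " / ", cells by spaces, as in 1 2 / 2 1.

(r1,c4) = 2
(r2,c4) = 1
(r3,c1) = 1
(r3,c2) = 5
(r4,c5) = 4
(r5,c1) = 3
(r5,c3) = 4
(r5,c4) = 5
(r2,c2) = 4
(r2,c3) = 3
(r4,c2) = 1

4 3 1 2 5 / 5 4 3 1 2 / 1 5 2 4 3 / 2 1 5 3 4 / 3 2 4 5 1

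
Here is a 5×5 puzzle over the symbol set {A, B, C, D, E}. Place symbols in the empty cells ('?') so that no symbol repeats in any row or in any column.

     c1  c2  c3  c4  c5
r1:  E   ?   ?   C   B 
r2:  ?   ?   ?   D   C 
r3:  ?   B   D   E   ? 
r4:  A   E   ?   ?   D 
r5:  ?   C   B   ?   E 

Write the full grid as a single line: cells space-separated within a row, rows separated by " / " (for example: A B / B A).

E D A C B / B A E D C / C B D E A / A E C B D / D C B A E

(r1,c3): row 1 has {B,C,E}; column 3 has {B,D}, so it must be A.
(r2,c1): row 2 has {C,D}; column 1 has {A,E}, so it must be B.
(r2,c2): row 2 has {B,C,D}; column 2 has {B,C,E}, so it must be A.
(r2,c3): row 2 has {A,B,C,D}; column 3 has {A,B,D}, so it must be E.
(r3,c1): row 3 has {B,D,E}; column 1 has {A,B,E}, so it must be C.
(r3,c5): row 3 has {B,C,D,E}; column 5 has {B,C,D,E}, so it must be A.
(r4,c3): row 4 has {A,D,E}; column 3 has {A,B,D,E}, so it must be C.
(r4,c4): row 4 has {A,C,D,E}; column 4 has {C,D,E}, so it must be B.
(r5,c1): row 5 has {B,C,E}; column 1 has {A,B,C,E}, so it must be D.
(r5,c4): row 5 has {B,C,D,E}; column 4 has {B,C,D,E}, so it must be A.
(r1,c2): row 1 has {A,B,C,E}; column 2 has {A,B,C,E}, so it must be D.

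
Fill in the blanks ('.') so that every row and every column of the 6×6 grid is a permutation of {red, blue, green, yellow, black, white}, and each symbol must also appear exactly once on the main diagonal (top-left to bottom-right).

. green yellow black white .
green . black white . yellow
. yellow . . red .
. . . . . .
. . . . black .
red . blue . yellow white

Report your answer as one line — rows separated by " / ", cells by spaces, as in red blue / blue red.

blue green yellow black white red / green red black white blue yellow / white yellow green blue red black / black white red yellow green blue / yellow blue white red black green / red black blue green yellow white

(r1,c1) = blue
(r1,c6) = red
(r2,c2) = red
(r2,c5) = blue
(r3,c3) = green
(r3,c4) = blue
(r3,c6) = black
(r4,c4) = yellow
(r4,c5) = green
(r4,c6) = blue
(r5,c6) = green
(r6,c2) = black
(r6,c4) = green
(r3,c1) = white
(r4,c1) = black
(r4,c2) = white
(r4,c3) = red
(r5,c1) = yellow
(r5,c2) = blue
(r5,c3) = white
(r5,c4) = red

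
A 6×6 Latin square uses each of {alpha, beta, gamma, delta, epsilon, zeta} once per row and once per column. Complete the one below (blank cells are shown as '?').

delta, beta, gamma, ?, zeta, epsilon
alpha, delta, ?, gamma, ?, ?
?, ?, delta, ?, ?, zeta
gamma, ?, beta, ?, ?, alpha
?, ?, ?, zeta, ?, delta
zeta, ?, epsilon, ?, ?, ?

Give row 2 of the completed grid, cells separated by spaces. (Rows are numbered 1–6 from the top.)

alpha delta zeta gamma epsilon beta

(r1,c4): row 1 has {beta,gamma,delta,epsilon,zeta}; column 4 has {gamma,zeta}, so it must be alpha.
(r2,c3): row 2 has {alpha,gamma,delta}; column 3 has {beta,gamma,delta,epsilon}, so it must be zeta.
(r2,c6): row 2 has {alpha,gamma,delta,zeta}; column 6 has {alpha,delta,epsilon,zeta}, so it must be beta.
(r5,c3): row 5 has {delta,zeta}; column 3 has {beta,gamma,delta,epsilon,zeta}, so it must be alpha.
(r6,c6): row 6 has {epsilon,zeta}; column 6 has {alpha,beta,delta,epsilon,zeta}, so it must be gamma.
(r2,c5): row 2 has {alpha,beta,gamma,delta,zeta}; column 5 has {zeta}, so it must be epsilon.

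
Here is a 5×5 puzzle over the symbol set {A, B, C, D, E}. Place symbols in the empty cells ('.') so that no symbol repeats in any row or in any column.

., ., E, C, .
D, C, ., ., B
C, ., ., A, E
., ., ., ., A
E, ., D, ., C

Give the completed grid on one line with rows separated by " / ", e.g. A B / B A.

A B E C D / D C A E B / C D B A E / B E C D A / E A D B C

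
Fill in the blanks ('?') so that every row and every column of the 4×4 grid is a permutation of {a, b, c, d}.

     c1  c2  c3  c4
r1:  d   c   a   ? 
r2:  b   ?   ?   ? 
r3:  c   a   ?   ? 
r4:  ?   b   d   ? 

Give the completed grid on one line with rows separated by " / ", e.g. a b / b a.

d c a b / b d c a / c a b d / a b d c

(r1,c4) = b
(r2,c2) = d
(r2,c3) = c
(r2,c4) = a
(r3,c3) = b
(r3,c4) = d
(r4,c1) = a
(r4,c4) = c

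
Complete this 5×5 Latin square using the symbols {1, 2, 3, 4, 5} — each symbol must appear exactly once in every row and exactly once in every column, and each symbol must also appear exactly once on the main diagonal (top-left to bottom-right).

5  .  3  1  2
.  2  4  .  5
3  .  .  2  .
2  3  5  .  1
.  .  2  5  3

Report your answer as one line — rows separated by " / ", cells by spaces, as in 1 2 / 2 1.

5 4 3 1 2 / 1 2 4 3 5 / 3 5 1 2 4 / 2 3 5 4 1 / 4 1 2 5 3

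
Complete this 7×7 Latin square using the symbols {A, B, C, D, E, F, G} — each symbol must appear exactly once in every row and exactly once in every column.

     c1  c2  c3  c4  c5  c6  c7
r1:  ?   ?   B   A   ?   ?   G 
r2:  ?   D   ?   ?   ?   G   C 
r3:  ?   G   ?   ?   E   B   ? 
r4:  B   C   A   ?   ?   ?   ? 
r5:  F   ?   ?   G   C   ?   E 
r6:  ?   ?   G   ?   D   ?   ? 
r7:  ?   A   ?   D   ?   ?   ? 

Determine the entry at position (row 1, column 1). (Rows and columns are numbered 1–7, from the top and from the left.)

C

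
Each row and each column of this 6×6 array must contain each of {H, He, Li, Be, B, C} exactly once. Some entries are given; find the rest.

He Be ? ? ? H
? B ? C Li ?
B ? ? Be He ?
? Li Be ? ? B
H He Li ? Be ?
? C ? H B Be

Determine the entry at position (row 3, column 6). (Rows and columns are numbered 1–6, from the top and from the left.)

(r1,c5) = C
(r2,c1) = Be
(r2,c6) = He
(r3,c2) = H
(r3,c3) = C
(r3,c6) = Li

Li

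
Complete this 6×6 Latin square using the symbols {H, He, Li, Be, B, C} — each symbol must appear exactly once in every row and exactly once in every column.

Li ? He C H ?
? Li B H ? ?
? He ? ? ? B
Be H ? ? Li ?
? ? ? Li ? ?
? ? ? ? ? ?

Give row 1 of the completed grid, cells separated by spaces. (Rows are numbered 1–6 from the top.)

Li B He C H Be

(r1,c6) = Be
(r3,c4) = Be
(r3,c5) = C
(r4,c3) = C
(r4,c6) = He
(r1,c2) = B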